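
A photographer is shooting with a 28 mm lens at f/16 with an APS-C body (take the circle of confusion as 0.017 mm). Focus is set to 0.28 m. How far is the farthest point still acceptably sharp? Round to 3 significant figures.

Hyperfocal distance H = f²/(N·c) + f = 28²/(16 × 0.017) + 28 = 784/0.272 + 28 ≈ 2910.4 mm ≈ 2.910 m.
Far limit Df = s·(H − f)/(H − s) = 280 × (2910.4 − 28) / (2910.4 − 280) = 280 × 2882.4 / 2630.4 ≈ 306.83 mm.

307 mm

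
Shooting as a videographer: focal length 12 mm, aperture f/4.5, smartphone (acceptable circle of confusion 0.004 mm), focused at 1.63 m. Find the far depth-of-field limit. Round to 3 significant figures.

2.04 m

Hyperfocal distance H = f²/(N·c) + f = 12²/(4.5 × 0.004) + 12 = 144/0.018 + 12 ≈ 8012.0 mm ≈ 8.012 m.
Far limit Df = s·(H − f)/(H − s) = 1630 × (8012.0 − 12) / (8012.0 − 1630) = 1630 × 8000.0 / 6382.0 ≈ 2043.2 mm ≈ 2.04 m.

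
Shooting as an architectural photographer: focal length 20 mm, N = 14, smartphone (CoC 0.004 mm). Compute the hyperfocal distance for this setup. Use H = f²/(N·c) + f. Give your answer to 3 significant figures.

Hyperfocal distance H = f²/(N·c) + f = 20²/(14 × 0.004) + 20 = 400/0.056 + 20 ≈ 7162.9 mm ≈ 7.16 m.

7.16 m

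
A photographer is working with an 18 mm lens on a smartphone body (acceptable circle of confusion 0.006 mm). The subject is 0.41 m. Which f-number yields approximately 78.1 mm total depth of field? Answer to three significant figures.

f/13

Write h = H − f = f²/(N·c). The thin-lens limits are Dn = s·h/(h + (s−f)) and Df = s·h/(h − (s−f)), so DoF = Df − Dn = 2·s·(s−f)·h / (h² − (s−f)²).
That is a quadratic in h: DoF·h² − 2·s·(s−f)·h − DoF·(s−f)² = 0 ⇒ h = (s−f)·(s + √(s² + DoF²)) / DoF = 392 × (410 + √(410² + 78.1²)) / 78.1 = 392 × (410 + 417.372) / 78.1 ≈ 4152.8 mm.
Then N = f²/(c·h) = 18² / (0.006 × 4152.8) = 324 / 24.917 ≈ 13.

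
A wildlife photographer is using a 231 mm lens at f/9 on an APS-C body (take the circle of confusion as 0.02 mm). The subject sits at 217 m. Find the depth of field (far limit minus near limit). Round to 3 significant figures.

Hyperfocal distance H = f²/(N·c) + f = 231²/(9 × 0.02) + 231 = 53361/0.18 + 231 ≈ 296681.0 mm ≈ 296.7 m.
Near limit Dn = s·(H − f)/(H + s − 2f) = 217000 × (296681.0 − 231) / (296681.0 + 217000 − 2 × 231) = 217000 × 296450.0 / 513219.0 ≈ 125345 mm.
Far limit Df = s·(H − f)/(H − s) = 217000 × (296681.0 − 231) / (296681.0 − 217000) = 217000 × 296450.0 / 79681.0 ≈ 807340 mm.
Depth of field = Df − Dn = 807340 − 125345 ≈ 681995 mm ≈ 682 m.

682 m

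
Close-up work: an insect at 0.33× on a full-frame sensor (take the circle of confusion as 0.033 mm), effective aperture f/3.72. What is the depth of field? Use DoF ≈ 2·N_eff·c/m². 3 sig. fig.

2.25 mm

At magnification m, DoF ≈ 2·N_eff·c/m² = 2 × 3.72 × 0.033 / 0.33² = 0.2455 / 0.1089 ≈ 2.25 mm.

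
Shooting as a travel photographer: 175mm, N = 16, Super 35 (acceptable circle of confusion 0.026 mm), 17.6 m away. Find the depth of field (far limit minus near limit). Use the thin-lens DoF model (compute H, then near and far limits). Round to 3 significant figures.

8.83 m

Hyperfocal distance H = f²/(N·c) + f = 175²/(16 × 0.026) + 175 = 30625/0.416 + 175 ≈ 73792.8 mm ≈ 73.79 m.
Near limit Dn = s·(H − f)/(H + s − 2f) = 17600 × (73792.8 − 175) / (73792.8 + 17600 − 2 × 175) = 17600 × 73617.8 / 91042.8 ≈ 14231.5 mm.
Far limit Df = s·(H − f)/(H − s) = 17600 × (73792.8 − 175) / (73792.8 − 17600) = 17600 × 73617.8 / 56192.8 ≈ 23057.6 mm.
Depth of field = Df − Dn = 23057.6 − 14231.5 ≈ 8826.1 mm ≈ 8.83 m.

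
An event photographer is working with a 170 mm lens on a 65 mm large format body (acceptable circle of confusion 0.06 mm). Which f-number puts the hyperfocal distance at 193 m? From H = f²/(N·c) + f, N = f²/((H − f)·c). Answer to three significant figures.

Rearrange H = f²/(N·c) + f for N: N = f² / ((H − f)·c).
N = 170² / ((193000 − 170) × 0.06) = 28900 / 11570 ≈ 2.50.

f/2.50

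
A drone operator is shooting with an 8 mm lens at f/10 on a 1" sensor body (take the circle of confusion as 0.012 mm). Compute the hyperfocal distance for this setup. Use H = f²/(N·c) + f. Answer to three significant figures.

Hyperfocal distance H = f²/(N·c) + f = 8²/(10 × 0.012) + 8 = 64/0.12 + 8 ≈ 541.3 mm ≈ 0.541 m.

0.541 m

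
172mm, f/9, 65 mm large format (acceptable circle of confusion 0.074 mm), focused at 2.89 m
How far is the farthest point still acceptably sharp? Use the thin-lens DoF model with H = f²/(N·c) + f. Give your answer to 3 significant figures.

Hyperfocal distance H = f²/(N·c) + f = 172²/(9 × 0.074) + 172 = 29584/0.666 + 172 ≈ 44592.4 mm ≈ 44.59 m.
Far limit Df = s·(H − f)/(H − s) = 2890 × (44592.4 − 172) / (44592.4 − 2890) = 2890 × 44420.4 / 41702.4 ≈ 3078.4 mm ≈ 3.08 m.

3.08 m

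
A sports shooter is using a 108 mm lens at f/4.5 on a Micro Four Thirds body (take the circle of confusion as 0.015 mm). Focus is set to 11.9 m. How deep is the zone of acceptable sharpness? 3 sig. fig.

Hyperfocal distance H = f²/(N·c) + f = 108²/(4.5 × 0.015) + 108 = 11664/0.0675 + 108 ≈ 172908.0 mm ≈ 172.9 m.
Near limit Dn = s·(H − f)/(H + s − 2f) = 11900 × (172908.0 − 108) / (172908.0 + 11900 − 2 × 108) = 11900 × 172800.0 / 184592.0 ≈ 11139.8 mm.
Far limit Df = s·(H − f)/(H − s) = 11900 × (172908.0 − 108) / (172908.0 − 11900) = 11900 × 172800.0 / 161008.0 ≈ 12771.5 mm.
Depth of field = Df − Dn = 12771.5 − 11139.8 ≈ 1631.7 mm ≈ 1.63 m.

1.63 m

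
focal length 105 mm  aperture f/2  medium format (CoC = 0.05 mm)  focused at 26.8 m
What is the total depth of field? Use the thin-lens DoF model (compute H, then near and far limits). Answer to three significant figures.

Hyperfocal distance H = f²/(N·c) + f = 105²/(2 × 0.05) + 105 = 11025/0.1 + 105 ≈ 110355.0 mm ≈ 110.4 m.
Near limit Dn = s·(H − f)/(H + s − 2f) = 26800 × (110355.0 − 105) / (110355.0 + 26800 − 2 × 105) = 26800 × 110250.0 / 136945.0 ≈ 21576 mm.
Far limit Df = s·(H − f)/(H − s) = 26800 × (110355.0 − 105) / (110355.0 − 26800) = 26800 × 110250.0 / 83555.0 ≈ 35362 mm.
Depth of field = Df − Dn = 35362 − 21576 ≈ 13786 mm ≈ 13.8 m.

13.8 m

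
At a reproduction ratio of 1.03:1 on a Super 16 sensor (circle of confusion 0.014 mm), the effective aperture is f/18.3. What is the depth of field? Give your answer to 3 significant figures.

At magnification m, DoF ≈ 2·N_eff·c/m² = 2 × 18.3 × 0.014 / 1.03² = 0.5124 / 1.061 ≈ 0.483 mm.

0.483 mm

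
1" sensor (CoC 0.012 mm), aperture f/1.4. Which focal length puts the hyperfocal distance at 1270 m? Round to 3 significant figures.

146 mm

From H = f²/(N·c) + f, with f ≪ H: f ≈ √(H·N·c) = √(1270000 × 1.4 × 0.012) = √21336 ≈ 146.1 mm.
The +f correction barely moves this — solving exactly, f² + N·c·f − N·c·H = 0 ⇒ f = (−N·c + √((N·c)² + 4·N·c·H))/2 = (−0.0168 + √85344)/2 ≈ 146.06 mm, so f ≈ 146 mm.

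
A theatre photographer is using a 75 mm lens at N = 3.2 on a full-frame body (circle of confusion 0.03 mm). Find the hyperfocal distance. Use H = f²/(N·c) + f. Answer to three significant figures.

58.7 m

Hyperfocal distance H = f²/(N·c) + f = 75²/(3.2 × 0.03) + 75 = 5625/0.096 + 75 ≈ 58668.8 mm ≈ 58.7 m.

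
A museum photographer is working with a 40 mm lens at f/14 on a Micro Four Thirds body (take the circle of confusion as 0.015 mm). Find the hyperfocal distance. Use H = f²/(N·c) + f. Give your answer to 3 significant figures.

Hyperfocal distance H = f²/(N·c) + f = 40²/(14 × 0.015) + 40 = 1600/0.21 + 40 ≈ 7659.0 mm ≈ 7.66 m.

7.66 m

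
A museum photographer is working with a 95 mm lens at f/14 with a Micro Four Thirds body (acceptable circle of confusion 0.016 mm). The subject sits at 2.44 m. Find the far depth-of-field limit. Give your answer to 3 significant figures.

2.59 m

Hyperfocal distance H = f²/(N·c) + f = 95²/(14 × 0.016) + 95 = 9025/0.224 + 95 ≈ 40385.2 mm ≈ 40.39 m.
Far limit Df = s·(H − f)/(H − s) = 2440 × (40385.2 − 95) / (40385.2 − 2440) = 2440 × 40290.2 / 37945.2 ≈ 2590.8 mm ≈ 2.59 m.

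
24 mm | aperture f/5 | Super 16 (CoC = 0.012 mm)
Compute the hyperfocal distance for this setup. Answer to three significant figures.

9.62 m

Hyperfocal distance H = f²/(N·c) + f = 24²/(5 × 0.012) + 24 = 576/0.06 + 24 ≈ 9624.0 mm ≈ 9.62 m.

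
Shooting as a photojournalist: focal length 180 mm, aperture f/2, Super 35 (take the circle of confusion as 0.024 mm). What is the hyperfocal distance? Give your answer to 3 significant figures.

Hyperfocal distance H = f²/(N·c) + f = 180²/(2 × 0.024) + 180 = 32400/0.048 + 180 ≈ 675180.0 mm ≈ 675 m.

675 m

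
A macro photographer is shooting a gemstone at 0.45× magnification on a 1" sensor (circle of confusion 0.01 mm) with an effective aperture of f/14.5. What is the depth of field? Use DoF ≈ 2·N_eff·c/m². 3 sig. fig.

At magnification m, DoF ≈ 2·N_eff·c/m² = 2 × 14.5 × 0.01 / 0.45² = 0.29 / 0.2025 ≈ 1.43 mm.

1.43 mm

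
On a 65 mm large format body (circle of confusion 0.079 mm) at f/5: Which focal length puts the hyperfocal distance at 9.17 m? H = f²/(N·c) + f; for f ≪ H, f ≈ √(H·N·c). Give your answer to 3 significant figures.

60.0 mm

From H = f²/(N·c) + f, with f ≪ H: f ≈ √(H·N·c) = √(9170 × 5 × 0.079) = √3622.2 ≈ 60.18 mm.
Exact: f² + N·c·f − N·c·H = 0 ⇒ f = (−N·c + √((N·c)² + 4·N·c·H))/2 = (−0.395 + √14489)/2 ≈ 59.987 mm ≈ 60.0 mm.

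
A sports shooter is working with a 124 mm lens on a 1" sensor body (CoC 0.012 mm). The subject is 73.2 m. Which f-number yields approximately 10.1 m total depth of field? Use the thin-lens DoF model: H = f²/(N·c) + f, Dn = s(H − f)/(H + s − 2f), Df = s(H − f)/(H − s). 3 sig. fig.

f/1.20

Write h = H − f = f²/(N·c). The thin-lens limits are Dn = s·h/(h + (s−f)) and Df = s·h/(h − (s−f)), so DoF = Df − Dn = 2·s·(s−f)·h / (h² − (s−f)²).
That is a quadratic in h: DoF·h² − 2·s·(s−f)·h − DoF·(s−f)² = 0 ⇒ h = (s−f)·(s + √(s² + DoF²)) / DoF = 73076 × (73200 + √(73200² + 10100²)) / 10100 = 73076 × (73200 + 73893.5) / 10100 ≈ 1064258 mm.
Then N = f²/(c·h) = 124² / (0.012 × 1064258) = 15376 / 12771 ≈ 1.20.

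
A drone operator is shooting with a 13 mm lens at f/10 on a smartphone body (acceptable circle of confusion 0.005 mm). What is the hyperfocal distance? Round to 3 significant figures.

3.39 m

Hyperfocal distance H = f²/(N·c) + f = 13²/(10 × 0.005) + 13 = 169/0.05 + 13 ≈ 3393.0 mm ≈ 3.39 m.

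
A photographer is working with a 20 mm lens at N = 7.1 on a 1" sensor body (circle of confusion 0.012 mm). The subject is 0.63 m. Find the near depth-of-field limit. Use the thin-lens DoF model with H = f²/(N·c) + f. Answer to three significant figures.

0.558 m

Hyperfocal distance H = f²/(N·c) + f = 20²/(7.1 × 0.012) + 20 = 400/0.0852 + 20 ≈ 4714.8 mm ≈ 4.715 m.
Near limit Dn = s·(H − f)/(H + s − 2f) = 630 × (4714.8 − 20) / (4714.8 + 630 − 2 × 20) = 630 × 4694.8 / 5304.8 ≈ 557.56 mm ≈ 0.558 m.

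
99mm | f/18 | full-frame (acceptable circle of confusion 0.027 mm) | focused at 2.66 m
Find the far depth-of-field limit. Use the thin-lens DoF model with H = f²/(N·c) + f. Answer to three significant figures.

Hyperfocal distance H = f²/(N·c) + f = 99²/(18 × 0.027) + 99 = 9801/0.486 + 99 ≈ 20265.7 mm ≈ 20.27 m.
Far limit Df = s·(H − f)/(H − s) = 2660 × (20265.7 − 99) / (20265.7 − 2660) = 2660 × 20166.7 / 17605.7 ≈ 3046.9 mm ≈ 3.05 m.

3.05 m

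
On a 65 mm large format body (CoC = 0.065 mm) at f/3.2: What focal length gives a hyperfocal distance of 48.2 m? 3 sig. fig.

100 mm

From H = f²/(N·c) + f, with f ≪ H: f ≈ √(H·N·c) = √(48200 × 3.2 × 0.065) = √10026 ≈ 100.1 mm.
The +f correction barely moves this — solving exactly, f² + N·c·f − N·c·H = 0 ⇒ f = (−N·c + √((N·c)² + 4·N·c·H))/2 = (−0.208 + √40102)/2 ≈ 100.02 mm, so f ≈ 100 mm.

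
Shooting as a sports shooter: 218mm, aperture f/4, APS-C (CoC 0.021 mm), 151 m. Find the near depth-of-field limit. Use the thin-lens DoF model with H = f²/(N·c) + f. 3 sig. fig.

119 m

Hyperfocal distance H = f²/(N·c) + f = 218²/(4 × 0.021) + 218 = 47524/0.084 + 218 ≈ 565979.9 mm ≈ 566.0 m.
Near limit Dn = s·(H − f)/(H + s − 2f) = 151000 × (565979.9 − 218) / (565979.9 + 151000 − 2 × 218) = 151000 × 565761.9 / 716543.9 ≈ 119225 mm ≈ 119 m.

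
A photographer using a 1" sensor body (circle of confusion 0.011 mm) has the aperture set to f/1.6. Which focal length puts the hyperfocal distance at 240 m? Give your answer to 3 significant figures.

From H = f²/(N·c) + f, with f ≪ H: f ≈ √(H·N·c) = √(240000 × 1.6 × 0.011) = √4224.0 ≈ 64.99 mm.
The +f correction barely moves this — solving exactly, f² + N·c·f − N·c·H = 0 ⇒ f = (−N·c + √((N·c)² + 4·N·c·H))/2 = (−0.0176 + √16896)/2 ≈ 64.984 mm, so f ≈ 65.0 mm.

65.0 mm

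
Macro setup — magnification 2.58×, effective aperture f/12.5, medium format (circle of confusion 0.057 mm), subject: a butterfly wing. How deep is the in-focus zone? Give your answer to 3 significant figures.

0.214 mm

At magnification m, DoF ≈ 2·N_eff·c/m² = 2 × 12.5 × 0.057 / 2.58² = 1.425 / 6.656 ≈ 0.214 mm.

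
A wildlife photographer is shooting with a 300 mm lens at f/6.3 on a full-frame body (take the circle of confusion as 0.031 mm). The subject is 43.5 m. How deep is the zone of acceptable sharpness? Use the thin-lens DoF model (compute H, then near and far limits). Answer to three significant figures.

8.23 m

Hyperfocal distance H = f²/(N·c) + f = 300²/(6.3 × 0.031) + 300 = 90000/0.1953 + 300 ≈ 461129.5 mm ≈ 461.1 m.
Near limit Dn = s·(H − f)/(H + s − 2f) = 43500 × (461129.5 − 300) / (461129.5 + 43500 − 2 × 300) = 43500 × 460829.5 / 504029.5 ≈ 39771.6 mm.
Far limit Df = s·(H − f)/(H − s) = 43500 × (461129.5 − 300) / (461129.5 − 43500) = 43500 × 460829.5 / 417629.5 ≈ 47999.7 mm.
Depth of field = Df − Dn = 47999.7 − 39771.6 ≈ 8228.1 mm ≈ 8.23 m.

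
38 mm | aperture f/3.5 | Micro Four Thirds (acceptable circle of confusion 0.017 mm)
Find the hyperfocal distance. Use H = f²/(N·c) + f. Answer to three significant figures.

24.3 m

Hyperfocal distance H = f²/(N·c) + f = 38²/(3.5 × 0.017) + 38 = 1444/0.0595 + 38 ≈ 24306.9 mm ≈ 24.3 m.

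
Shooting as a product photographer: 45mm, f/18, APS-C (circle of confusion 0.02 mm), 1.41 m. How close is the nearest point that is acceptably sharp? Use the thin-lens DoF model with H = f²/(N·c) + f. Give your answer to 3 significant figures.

1.13 m

Hyperfocal distance H = f²/(N·c) + f = 45²/(18 × 0.02) + 45 = 2025/0.36 + 45 ≈ 5670.0 mm ≈ 5.670 m.
Near limit Dn = s·(H − f)/(H + s − 2f) = 1410 × (5670.0 − 45) / (5670.0 + 1410 − 2 × 45) = 1410 × 5625.0 / 6990.0 ≈ 1134.7 mm ≈ 1.13 m.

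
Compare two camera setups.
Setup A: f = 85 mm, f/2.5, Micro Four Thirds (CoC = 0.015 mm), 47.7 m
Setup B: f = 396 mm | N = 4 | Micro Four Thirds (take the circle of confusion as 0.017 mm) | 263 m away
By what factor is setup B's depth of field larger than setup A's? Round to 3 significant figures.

Setup A: H = 85²/(2.5×0.015) + 85 ≈ 192751.7 mm; DoF = Df − Dn = 63358 − 38248 ≈ 25110 mm.
Setup B: H = 396²/(4×0.017) + 396 ≈ 2306513.6 mm; DoF = Df − Dn = 296797 − 236113 ≈ 60684 mm.
Ratio = 60684 / 25110 ≈ 2.42.

2.42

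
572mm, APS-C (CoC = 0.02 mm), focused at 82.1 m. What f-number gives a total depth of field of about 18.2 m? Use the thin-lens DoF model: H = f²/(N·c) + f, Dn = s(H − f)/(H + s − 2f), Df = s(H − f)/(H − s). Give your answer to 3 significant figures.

Write h = H − f = f²/(N·c). The thin-lens limits are Dn = s·h/(h + (s−f)) and Df = s·h/(h − (s−f)), so DoF = Df − Dn = 2·s·(s−f)·h / (h² − (s−f)²).
That is a quadratic in h: DoF·h² − 2·s·(s−f)·h − DoF·(s−f)² = 0 ⇒ h = (s−f)·(s + √(s² + DoF²)) / DoF = 81528 × (82100 + √(82100² + 18200²)) / 18200 = 81528 × (82100 + 84093.1) / 18200 ≈ 744472 mm.
Then N = f²/(c·h) = 572² / (0.02 × 744472) = 327184 / 14889 ≈ 22.

f/22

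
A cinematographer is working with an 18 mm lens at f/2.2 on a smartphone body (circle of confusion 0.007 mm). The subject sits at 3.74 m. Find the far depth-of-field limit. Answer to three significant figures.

Hyperfocal distance H = f²/(N·c) + f = 18²/(2.2 × 0.007) + 18 = 324/0.0154 + 18 ≈ 21057.0 mm ≈ 21.06 m.
Far limit Df = s·(H − f)/(H − s) = 3740 × (21057.0 − 18) / (21057.0 − 3740) = 3740 × 21039.0 / 17317.0 ≈ 4543.9 mm ≈ 4.54 m.

4.54 m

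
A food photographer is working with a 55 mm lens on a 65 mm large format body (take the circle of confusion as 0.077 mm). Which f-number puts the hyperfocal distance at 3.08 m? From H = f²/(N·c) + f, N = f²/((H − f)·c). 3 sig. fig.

f/13

Rearrange H = f²/(N·c) + f for N: N = f² / ((H − f)·c).
N = 55² / ((3080 − 55) × 0.077) = 3025 / 232.9 ≈ 13.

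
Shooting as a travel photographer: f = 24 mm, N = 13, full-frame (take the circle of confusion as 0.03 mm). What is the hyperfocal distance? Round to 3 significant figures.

Hyperfocal distance H = f²/(N·c) + f = 24²/(13 × 0.03) + 24 = 576/0.39 + 24 ≈ 1500.9 mm ≈ 1.50 m.

1.50 m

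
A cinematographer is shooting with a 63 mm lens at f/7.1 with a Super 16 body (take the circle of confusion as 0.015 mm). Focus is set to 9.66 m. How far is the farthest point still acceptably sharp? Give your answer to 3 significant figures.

13.0 m

Hyperfocal distance H = f²/(N·c) + f = 63²/(7.1 × 0.015) + 63 = 3969/0.1065 + 63 ≈ 37330.6 mm ≈ 37.33 m.
Far limit Df = s·(H − f)/(H − s) = 9660 × (37330.6 − 63) / (37330.6 − 9660) = 9660 × 37267.6 / 27670.6 ≈ 13010 mm ≈ 13.0 m.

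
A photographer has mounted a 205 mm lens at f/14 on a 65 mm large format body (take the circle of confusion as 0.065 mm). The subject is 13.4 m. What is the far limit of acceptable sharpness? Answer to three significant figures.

Hyperfocal distance H = f²/(N·c) + f = 205²/(14 × 0.065) + 205 = 42025/0.91 + 205 ≈ 46386.3 mm ≈ 46.39 m.
Far limit Df = s·(H − f)/(H − s) = 13400 × (46386.3 − 205) / (46386.3 − 13400) = 13400 × 46181.3 / 32986.3 ≈ 18760 mm ≈ 18.8 m.

18.8 m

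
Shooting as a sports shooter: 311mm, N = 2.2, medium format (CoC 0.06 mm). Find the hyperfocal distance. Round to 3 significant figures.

733 m

Hyperfocal distance H = f²/(N·c) + f = 311²/(2.2 × 0.06) + 311 = 96721/0.132 + 311 ≈ 733045.8 mm ≈ 733 m.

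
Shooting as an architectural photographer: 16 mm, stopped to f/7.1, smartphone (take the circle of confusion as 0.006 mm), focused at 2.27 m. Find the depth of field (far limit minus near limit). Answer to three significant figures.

Hyperfocal distance H = f²/(N·c) + f = 16²/(7.1 × 0.006) + 16 = 256/0.0426 + 16 ≈ 6025.4 mm ≈ 6.025 m.
Near limit Dn = s·(H − f)/(H + s − 2f) = 2270 × (6025.4 − 16) / (6025.4 + 2270 − 2 × 16) = 2270 × 6009.4 / 8263.4 ≈ 1650.8 mm.
Far limit Df = s·(H − f)/(H − s) = 2270 × (6025.4 − 16) / (6025.4 − 2270) = 2270 × 6009.4 / 3755.4 ≈ 3632.5 mm.
Depth of field = Df − Dn = 3632.5 − 1650.8 ≈ 1981.7 mm ≈ 1.98 m.

1.98 m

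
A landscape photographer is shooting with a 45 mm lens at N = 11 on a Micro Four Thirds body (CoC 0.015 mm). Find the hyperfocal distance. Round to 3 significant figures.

12.3 m

Hyperfocal distance H = f²/(N·c) + f = 45²/(11 × 0.015) + 45 = 2025/0.165 + 45 ≈ 12317.7 mm ≈ 12.3 m.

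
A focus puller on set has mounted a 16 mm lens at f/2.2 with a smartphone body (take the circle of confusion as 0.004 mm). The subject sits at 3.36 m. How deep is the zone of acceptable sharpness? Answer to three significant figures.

0.783 m

Hyperfocal distance H = f²/(N·c) + f = 16²/(2.2 × 0.004) + 16 = 256/0.0088 + 16 ≈ 29106.9 mm ≈ 29.11 m.
Near limit Dn = s·(H − f)/(H + s − 2f) = 3360 × (29106.9 − 16) / (29106.9 + 3360 − 2 × 16) = 3360 × 29090.9 / 32434.9 ≈ 3013.59 mm.
Far limit Df = s·(H − f)/(H − s) = 3360 × (29106.9 − 16) / (29106.9 − 3360) = 3360 × 29090.9 / 25746.9 ≈ 3796.40 mm.
Depth of field = Df − Dn = 3796.40 − 3013.59 ≈ 782.81 mm ≈ 0.783 m.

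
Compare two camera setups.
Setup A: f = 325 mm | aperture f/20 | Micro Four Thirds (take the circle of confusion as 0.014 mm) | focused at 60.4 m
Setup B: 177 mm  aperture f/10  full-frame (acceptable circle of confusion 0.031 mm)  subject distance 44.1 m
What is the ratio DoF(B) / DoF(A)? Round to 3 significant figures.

Setup A: H = 325²/(20×0.014) + 325 ≈ 377557.1 mm; DoF = Df − Dn = 71841 − 52103 ≈ 19738 mm.
Setup B: H = 177²/(10×0.031) + 177 ≈ 101238.3 mm; DoF = Df − Dn = 78000 − 30740 ≈ 47260 mm.
Ratio = 47260 / 19738 ≈ 2.39.

2.39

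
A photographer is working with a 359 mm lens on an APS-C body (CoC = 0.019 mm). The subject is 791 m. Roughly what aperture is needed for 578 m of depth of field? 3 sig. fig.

f/2.80

Write h = H − f = f²/(N·c). The thin-lens limits are Dn = s·h/(h + (s−f)) and Df = s·h/(h − (s−f)), so DoF = Df − Dn = 2·s·(s−f)·h / (h² − (s−f)²).
That is a quadratic in h: DoF·h² − 2·s·(s−f)·h − DoF·(s−f)² = 0 ⇒ h = (s−f)·(s + √(s² + DoF²)) / DoF = 790641 × (791000 + √(791000² + 578000²)) / 578000 = 790641 × (791000 + 979676) / 578000 ≈ 2422092 mm.
Then N = f²/(c·h) = 359² / (0.019 × 2422092) = 128881 / 46020 ≈ 2.80.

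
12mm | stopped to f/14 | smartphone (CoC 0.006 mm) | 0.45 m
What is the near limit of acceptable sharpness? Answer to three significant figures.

Hyperfocal distance H = f²/(N·c) + f = 12²/(14 × 0.006) + 12 = 144/0.084 + 12 ≈ 1726.3 mm ≈ 1.726 m.
Near limit Dn = s·(H − f)/(H + s − 2f) = 450 × (1726.3 − 12) / (1726.3 + 450 − 2 × 12) = 450 × 1714.3 / 2152.3 ≈ 358.42 mm.

358 mm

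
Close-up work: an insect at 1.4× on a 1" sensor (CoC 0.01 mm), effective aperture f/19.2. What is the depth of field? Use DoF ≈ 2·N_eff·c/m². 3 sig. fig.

At magnification m, DoF ≈ 2·N_eff·c/m² = 2 × 19.2 × 0.01 / 1.4² = 0.384 / 1.96 ≈ 0.196 mm.

0.196 mm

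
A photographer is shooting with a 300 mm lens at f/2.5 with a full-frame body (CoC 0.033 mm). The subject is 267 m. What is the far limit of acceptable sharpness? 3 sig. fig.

353 m

Hyperfocal distance H = f²/(N·c) + f = 300²/(2.5 × 0.033) + 300 = 90000/0.0825 + 300 ≈ 1091209.1 mm ≈ 1091 m.
Far limit Df = s·(H − f)/(H − s) = 267000 × (1091209.1 − 300) / (1091209.1 − 267000) = 267000 × 1090909.1 / 824209.1 ≈ 353397 mm ≈ 353 m.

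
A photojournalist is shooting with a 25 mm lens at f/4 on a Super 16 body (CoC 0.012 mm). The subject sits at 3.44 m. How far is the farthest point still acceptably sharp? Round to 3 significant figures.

4.66 m

Hyperfocal distance H = f²/(N·c) + f = 25²/(4 × 0.012) + 25 = 625/0.048 + 25 ≈ 13045.8 mm ≈ 13.05 m.
Far limit Df = s·(H − f)/(H − s) = 3440 × (13045.8 − 25) / (13045.8 − 3440) = 3440 × 13020.8 / 9605.8 ≈ 4663.0 mm ≈ 4.66 m.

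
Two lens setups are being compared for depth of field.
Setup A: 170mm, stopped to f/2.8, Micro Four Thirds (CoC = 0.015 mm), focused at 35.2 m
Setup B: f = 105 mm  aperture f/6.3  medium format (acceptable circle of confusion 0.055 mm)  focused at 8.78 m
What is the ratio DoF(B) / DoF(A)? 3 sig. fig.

1.44

Setup A: H = 170²/(2.8×0.015) + 170 ≈ 688265.2 mm; DoF = Df − Dn = 37088.1 − 33494.8 ≈ 3593.3 mm.
Setup B: H = 105²/(6.3×0.055) + 105 ≈ 31923.2 mm; DoF = Df − Dn = 12071.1 − 6899.0 ≈ 5172.1 mm.
Ratio = 5172.1 / 3593.3 ≈ 1.44.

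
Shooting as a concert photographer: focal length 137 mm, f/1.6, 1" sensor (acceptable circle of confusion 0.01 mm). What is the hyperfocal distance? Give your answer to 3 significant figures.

Hyperfocal distance H = f²/(N·c) + f = 137²/(1.6 × 0.01) + 137 = 18769/0.016 + 137 ≈ 1173199.5 mm ≈ 1170 m.

1170 m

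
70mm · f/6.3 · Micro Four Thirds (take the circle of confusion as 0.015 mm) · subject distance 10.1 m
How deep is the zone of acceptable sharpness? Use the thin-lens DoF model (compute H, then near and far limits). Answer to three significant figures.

Hyperfocal distance H = f²/(N·c) + f = 70²/(6.3 × 0.015) + 70 = 4900/0.0945 + 70 ≈ 51921.9 mm ≈ 51.92 m.
Near limit Dn = s·(H − f)/(H + s − 2f) = 10100 × (51921.9 − 70) / (51921.9 + 10100 − 2 × 70) = 10100 × 51851.9 / 61881.9 ≈ 8463.0 mm.
Far limit Df = s·(H − f)/(H − s) = 10100 × (51921.9 − 70) / (51921.9 − 10100) = 10100 × 51851.9 / 41821.9 ≈ 12522.3 mm.
Depth of field = Df − Dn = 12522.3 − 8463.0 ≈ 4059.3 mm ≈ 4.06 m.

4.06 m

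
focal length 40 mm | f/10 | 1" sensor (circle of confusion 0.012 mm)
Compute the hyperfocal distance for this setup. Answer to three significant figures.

Hyperfocal distance H = f²/(N·c) + f = 40²/(10 × 0.012) + 40 = 1600/0.12 + 40 ≈ 13373.3 mm ≈ 13.4 m.

13.4 m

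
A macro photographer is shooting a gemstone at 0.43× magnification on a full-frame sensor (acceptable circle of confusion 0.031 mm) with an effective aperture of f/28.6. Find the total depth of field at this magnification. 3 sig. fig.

9.59 mm

At magnification m, DoF ≈ 2·N_eff·c/m² = 2 × 28.6 × 0.031 / 0.43² = 1.773 / 0.1849 ≈ 9.59 mm.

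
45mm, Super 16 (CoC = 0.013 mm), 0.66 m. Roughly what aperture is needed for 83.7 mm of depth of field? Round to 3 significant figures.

Write h = H − f = f²/(N·c). The thin-lens limits are Dn = s·h/(h + (s−f)) and Df = s·h/(h − (s−f)), so DoF = Df − Dn = 2·s·(s−f)·h / (h² − (s−f)²).
That is a quadratic in h: DoF·h² − 2·s·(s−f)·h − DoF·(s−f)² = 0 ⇒ h = (s−f)·(s + √(s² + DoF²)) / DoF = 615 × (660 + √(660² + 83.7²)) / 83.7 = 615 × (660 + 665.286) / 83.7 ≈ 9737.8 mm.
Then N = f²/(c·h) = 45² / (0.013 × 9737.8) = 2025 / 126.59 ≈ 16.

f/16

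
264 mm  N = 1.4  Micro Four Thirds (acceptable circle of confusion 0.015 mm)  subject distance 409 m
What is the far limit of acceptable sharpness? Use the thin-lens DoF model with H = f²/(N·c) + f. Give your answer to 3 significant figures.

Hyperfocal distance H = f²/(N·c) + f = 264²/(1.4 × 0.015) + 264 = 69696/0.021 + 264 ≈ 3319121.1 mm ≈ 3319 m.
Far limit Df = s·(H − f)/(H − s) = 409000 × (3319121.1 − 264) / (3319121.1 − 409000) = 409000 × 3318857.1 / 2910121.1 ≈ 466445 mm ≈ 466 m.

466 m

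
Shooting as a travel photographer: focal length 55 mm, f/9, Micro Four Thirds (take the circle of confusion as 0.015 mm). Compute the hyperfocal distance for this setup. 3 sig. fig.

Hyperfocal distance H = f²/(N·c) + f = 55²/(9 × 0.015) + 55 = 3025/0.135 + 55 ≈ 22462.4 mm ≈ 22.5 m.

22.5 m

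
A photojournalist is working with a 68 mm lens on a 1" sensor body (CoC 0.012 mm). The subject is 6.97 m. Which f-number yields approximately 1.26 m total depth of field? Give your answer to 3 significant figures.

Write h = H − f = f²/(N·c). The thin-lens limits are Dn = s·h/(h + (s−f)) and Df = s·h/(h − (s−f)), so DoF = Df − Dn = 2·s·(s−f)·h / (h² − (s−f)²).
That is a quadratic in h: DoF·h² − 2·s·(s−f)·h − DoF·(s−f)² = 0 ⇒ h = (s−f)·(s + √(s² + DoF²)) / DoF = 6902 × (6970 + √(6970² + 1260²)) / 1260 = 6902 × (6970 + 7082.97) / 1260 ≈ 76979 mm.
Then N = f²/(c·h) = 68² / (0.012 × 76979) = 4624 / 923.75 ≈ 5.01.

f/5.01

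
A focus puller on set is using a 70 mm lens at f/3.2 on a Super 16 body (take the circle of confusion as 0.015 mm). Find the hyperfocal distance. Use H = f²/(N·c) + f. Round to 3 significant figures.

Hyperfocal distance H = f²/(N·c) + f = 70²/(3.2 × 0.015) + 70 = 4900/0.048 + 70 ≈ 102153.3 mm ≈ 102 m.

102 m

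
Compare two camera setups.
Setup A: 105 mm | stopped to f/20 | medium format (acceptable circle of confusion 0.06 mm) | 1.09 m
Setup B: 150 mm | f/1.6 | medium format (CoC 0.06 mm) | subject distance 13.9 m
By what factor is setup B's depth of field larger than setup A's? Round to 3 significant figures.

Setup A: H = 105²/(20×0.06) + 105 ≈ 9292.5 mm; DoF = Df − Dn = 1220.89 − 984.46 ≈ 236.43 mm.
Setup B: H = 150²/(1.6×0.06) + 150 ≈ 234525.0 mm; DoF = Df − Dn = 14766.3 − 13129.7 ≈ 1636.6 mm.
Ratio = 1636.6 / 236.43 ≈ 6.92.

6.92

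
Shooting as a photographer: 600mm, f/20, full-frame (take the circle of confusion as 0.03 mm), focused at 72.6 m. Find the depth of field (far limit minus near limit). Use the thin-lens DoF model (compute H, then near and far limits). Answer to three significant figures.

Hyperfocal distance H = f²/(N·c) + f = 600²/(20 × 0.03) + 600 = 360000/0.6 + 600 ≈ 600600.0 mm ≈ 600.6 m.
Near limit Dn = s·(H − f)/(H + s − 2f) = 72600 × (600600.0 − 600) / (600600.0 + 72600 − 2 × 600) = 72600 × 600000.0 / 672000.0 ≈ 64821 mm.
Far limit Df = s·(H − f)/(H − s) = 72600 × (600600.0 − 600) / (600600.0 − 72600) = 72600 × 600000.0 / 528000.0 ≈ 82500 mm.
Depth of field = Df − Dn = 82500 − 64821 ≈ 17679 mm ≈ 17.7 m.

17.7 m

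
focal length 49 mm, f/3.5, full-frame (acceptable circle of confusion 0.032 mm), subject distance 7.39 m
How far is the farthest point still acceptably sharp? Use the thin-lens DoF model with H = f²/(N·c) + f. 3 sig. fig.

11.2 m

Hyperfocal distance H = f²/(N·c) + f = 49²/(3.5 × 0.032) + 49 = 2401/0.112 + 49 ≈ 21486.5 mm ≈ 21.49 m.
Far limit Df = s·(H − f)/(H − s) = 7390 × (21486.5 − 49) / (21486.5 − 7390) = 7390 × 21437.5 / 14096.5 ≈ 11238 mm ≈ 11.2 m.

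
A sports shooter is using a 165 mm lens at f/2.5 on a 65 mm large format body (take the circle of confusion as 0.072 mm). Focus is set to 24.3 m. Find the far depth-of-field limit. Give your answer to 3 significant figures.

Hyperfocal distance H = f²/(N·c) + f = 165²/(2.5 × 0.072) + 165 = 27225/0.18 + 165 ≈ 151415.0 mm ≈ 151.4 m.
Far limit Df = s·(H − f)/(H − s) = 24300 × (151415.0 − 165) / (151415.0 − 24300) = 24300 × 151250.0 / 127115.0 ≈ 28914 mm ≈ 28.9 m.

28.9 m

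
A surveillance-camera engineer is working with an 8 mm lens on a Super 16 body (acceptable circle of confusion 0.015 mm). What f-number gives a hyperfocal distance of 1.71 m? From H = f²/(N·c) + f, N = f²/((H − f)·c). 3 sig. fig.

Rearrange H = f²/(N·c) + f for N: N = f² / ((H − f)·c).
N = 8² / ((1710 − 8) × 0.015) = 64 / 25.53 ≈ 2.51.

f/2.51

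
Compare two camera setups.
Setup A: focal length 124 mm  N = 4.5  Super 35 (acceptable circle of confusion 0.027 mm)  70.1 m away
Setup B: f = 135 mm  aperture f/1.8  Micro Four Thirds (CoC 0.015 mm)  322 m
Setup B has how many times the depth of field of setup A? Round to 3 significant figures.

Setup A: H = 124²/(4.5×0.027) + 124 ≈ 126675.4 mm; DoF = Df − Dn = 156804 − 45140 ≈ 111664 mm.
Setup B: H = 135²/(1.8×0.015) + 135 ≈ 675135.0 mm; DoF = Df − Dn = 615487 − 218034 ≈ 397453 mm.
Ratio = 397453 / 111664 ≈ 3.56.

3.56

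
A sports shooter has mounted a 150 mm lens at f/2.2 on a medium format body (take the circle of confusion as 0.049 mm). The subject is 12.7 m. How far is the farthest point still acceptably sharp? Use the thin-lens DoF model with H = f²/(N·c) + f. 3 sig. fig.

13.5 m

Hyperfocal distance H = f²/(N·c) + f = 150²/(2.2 × 0.049) + 150 = 22500/0.1078 + 150 ≈ 208869.9 mm ≈ 208.9 m.
Far limit Df = s·(H − f)/(H − s) = 12700 × (208869.9 − 150) / (208869.9 − 12700) = 12700 × 208719.9 / 196169.9 ≈ 13512 mm ≈ 13.5 m.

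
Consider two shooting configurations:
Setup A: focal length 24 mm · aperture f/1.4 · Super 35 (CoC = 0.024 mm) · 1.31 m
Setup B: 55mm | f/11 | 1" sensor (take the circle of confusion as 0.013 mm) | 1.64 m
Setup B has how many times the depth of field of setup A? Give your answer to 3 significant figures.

1.25

Setup A: H = 24²/(1.4×0.024) + 24 ≈ 17166.9 mm; DoF = Df − Dn = 1416.24 − 1218.59 ≈ 197.65 mm.
Setup B: H = 55²/(11×0.013) + 55 ≈ 21208.8 mm; DoF = Df − Dn = 1772.83 − 1525.68 ≈ 247.15 mm.
Ratio = 247.15 / 197.65 ≈ 1.25.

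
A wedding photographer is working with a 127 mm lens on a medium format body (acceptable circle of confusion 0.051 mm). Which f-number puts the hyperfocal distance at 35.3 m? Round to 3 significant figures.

Rearrange H = f²/(N·c) + f for N: N = f² / ((H − f)·c).
N = 127² / ((35300 − 127) × 0.051) = 16129 / 1794 ≈ 8.99.

f/8.99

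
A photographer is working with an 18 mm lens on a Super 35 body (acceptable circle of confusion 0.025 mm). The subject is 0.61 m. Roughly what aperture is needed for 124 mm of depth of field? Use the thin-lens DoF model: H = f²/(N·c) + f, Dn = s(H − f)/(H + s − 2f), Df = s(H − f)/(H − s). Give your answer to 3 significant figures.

Write h = H − f = f²/(N·c). The thin-lens limits are Dn = s·h/(h + (s−f)) and Df = s·h/(h − (s−f)), so DoF = Df − Dn = 2·s·(s−f)·h / (h² − (s−f)²).
That is a quadratic in h: DoF·h² − 2·s·(s−f)·h − DoF·(s−f)² = 0 ⇒ h = (s−f)·(s + √(s² + DoF²)) / DoF = 592 × (610 + √(610² + 124²)) / 124 = 592 × (610 + 622.476) / 124 ≈ 5884.1 mm.
Then N = f²/(c·h) = 18² / (0.025 × 5884.1) = 324 / 147.10 ≈ 2.20.

f/2.20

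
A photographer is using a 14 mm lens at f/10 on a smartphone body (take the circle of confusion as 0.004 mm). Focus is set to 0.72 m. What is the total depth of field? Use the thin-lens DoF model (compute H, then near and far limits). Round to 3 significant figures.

212 mm

Hyperfocal distance H = f²/(N·c) + f = 14²/(10 × 0.004) + 14 = 196/0.04 + 14 ≈ 4914.0 mm ≈ 4.914 m.
Near limit Dn = s·(H − f)/(H + s − 2f) = 720 × (4914.0 − 14) / (4914.0 + 720 − 2 × 14) = 720 × 4900.0 / 5606.0 ≈ 629.33 mm.
Far limit Df = s·(H − f)/(H − s) = 720 × (4914.0 − 14) / (4914.0 − 720) = 720 × 4900.0 / 4194.0 ≈ 841.20 mm.
Depth of field = Df − Dn = 841.20 − 629.33 ≈ 211.87 mm.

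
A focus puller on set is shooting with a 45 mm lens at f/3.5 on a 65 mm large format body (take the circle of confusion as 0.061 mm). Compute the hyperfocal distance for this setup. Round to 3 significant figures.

Hyperfocal distance H = f²/(N·c) + f = 45²/(3.5 × 0.061) + 45 = 2025/0.2135 + 45 ≈ 9529.8 mm ≈ 9.53 m.

9.53 m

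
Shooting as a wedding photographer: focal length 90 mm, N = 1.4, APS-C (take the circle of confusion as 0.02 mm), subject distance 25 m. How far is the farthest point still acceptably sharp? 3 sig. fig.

Hyperfocal distance H = f²/(N·c) + f = 90²/(1.4 × 0.02) + 90 = 8100/0.028 + 90 ≈ 289375.7 mm ≈ 289.4 m.
Far limit Df = s·(H − f)/(H − s) = 25000 × (289375.7 − 90) / (289375.7 − 25000) = 25000 × 289285.7 / 264375.7 ≈ 27356 mm ≈ 27.4 m.

27.4 m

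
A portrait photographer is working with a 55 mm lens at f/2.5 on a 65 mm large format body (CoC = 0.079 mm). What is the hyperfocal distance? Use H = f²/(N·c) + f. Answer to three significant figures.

Hyperfocal distance H = f²/(N·c) + f = 55²/(2.5 × 0.079) + 55 = 3025/0.1975 + 55 ≈ 15371.5 mm ≈ 15.4 m.

15.4 m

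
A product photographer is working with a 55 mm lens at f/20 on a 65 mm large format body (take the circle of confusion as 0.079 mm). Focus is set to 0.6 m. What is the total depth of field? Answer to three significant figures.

Hyperfocal distance H = f²/(N·c) + f = 55²/(20 × 0.079) + 55 = 3025/1.58 + 55 ≈ 1969.6 mm ≈ 1.970 m.
Near limit Dn = s·(H − f)/(H + s − 2f) = 600 × (1969.6 − 55) / (1969.6 + 600 − 2 × 55) = 600 × 1914.6 / 2459.6 ≈ 467.05 mm.
Far limit Df = s·(H − f)/(H − s) = 600 × (1969.6 − 55) / (1969.6 − 600) = 600 × 1914.6 / 1369.6 ≈ 838.76 mm.
Depth of field = Df − Dn = 838.76 − 467.05 ≈ 371.71 mm.

372 mm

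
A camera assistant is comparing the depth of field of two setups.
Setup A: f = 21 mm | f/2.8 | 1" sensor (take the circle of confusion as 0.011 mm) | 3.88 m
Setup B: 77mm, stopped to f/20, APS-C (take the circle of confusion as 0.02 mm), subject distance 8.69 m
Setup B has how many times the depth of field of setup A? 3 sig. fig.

6.76

Setup A: H = 21²/(2.8×0.011) + 21 ≈ 14339.2 mm; DoF = Df − Dn = 5311.6 − 3056.3 ≈ 2255.3 mm.
Setup B: H = 77²/(20×0.02) + 77 ≈ 14899.5 mm; DoF = Df − Dn = 20744 − 5496 ≈ 15248 mm.
Ratio = 15248 / 2255.3 ≈ 6.76.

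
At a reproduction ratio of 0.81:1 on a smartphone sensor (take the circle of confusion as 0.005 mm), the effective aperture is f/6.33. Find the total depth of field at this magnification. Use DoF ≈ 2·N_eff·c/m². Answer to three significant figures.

0.0965 mm

At magnification m, DoF ≈ 2·N_eff·c/m² = 2 × 6.33 × 0.005 / 0.81² = 0.0633 / 0.6561 ≈ 0.0965 mm.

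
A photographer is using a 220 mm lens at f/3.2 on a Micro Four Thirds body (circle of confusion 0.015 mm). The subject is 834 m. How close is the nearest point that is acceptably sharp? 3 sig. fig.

Hyperfocal distance H = f²/(N·c) + f = 220²/(3.2 × 0.015) + 220 = 48400/0.048 + 220 ≈ 1008553.3 mm ≈ 1009 m.
Near limit Dn = s·(H − f)/(H + s − 2f) = 834000 × (1008553.3 − 220) / (1008553.3 + 834000 − 2 × 220) = 834000 × 1008333.3 / 1842113.3 ≈ 456514 mm ≈ 457 m.

457 m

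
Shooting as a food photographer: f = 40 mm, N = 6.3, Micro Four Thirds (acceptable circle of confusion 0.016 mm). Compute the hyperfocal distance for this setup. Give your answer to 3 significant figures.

15.9 m

Hyperfocal distance H = f²/(N·c) + f = 40²/(6.3 × 0.016) + 40 = 1600/0.1008 + 40 ≈ 15913.0 mm ≈ 15.9 m.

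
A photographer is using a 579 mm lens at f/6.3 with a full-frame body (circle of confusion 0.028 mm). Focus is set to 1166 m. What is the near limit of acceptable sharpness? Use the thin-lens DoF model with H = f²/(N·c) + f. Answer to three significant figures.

Hyperfocal distance H = f²/(N·c) + f = 579²/(6.3 × 0.028) + 579 = 335241/0.1764 + 579 ≈ 1901038.2 mm ≈ 1901 m.
Near limit Dn = s·(H − f)/(H + s − 2f) = 1166000 × (1901038.2 − 579) / (1901038.2 + 1166000 − 2 × 579) = 1166000 × 1900459.2 / 3065880.2 ≈ 722773 mm ≈ 723 m.

723 m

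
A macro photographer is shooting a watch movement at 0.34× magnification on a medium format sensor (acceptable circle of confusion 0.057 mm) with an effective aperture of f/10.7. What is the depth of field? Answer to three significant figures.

10.6 mm

At magnification m, DoF ≈ 2·N_eff·c/m² = 2 × 10.7 × 0.057 / 0.34² = 1.22 / 0.1156 ≈ 10.6 mm.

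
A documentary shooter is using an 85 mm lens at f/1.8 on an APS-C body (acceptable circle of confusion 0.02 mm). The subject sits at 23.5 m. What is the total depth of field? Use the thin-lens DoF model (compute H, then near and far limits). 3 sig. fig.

Hyperfocal distance H = f²/(N·c) + f = 85²/(1.8 × 0.02) + 85 = 7225/0.036 + 85 ≈ 200779.4 mm ≈ 200.8 m.
Near limit Dn = s·(H − f)/(H + s − 2f) = 23500 × (200779.4 − 85) / (200779.4 + 23500 − 2 × 85) = 23500 × 200694.4 / 224109.4 ≈ 21044.7 mm.
Far limit Df = s·(H − f)/(H − s) = 23500 × (200779.4 − 85) / (200779.4 − 23500) = 23500 × 200694.4 / 177279.4 ≈ 26603.9 mm.
Depth of field = Df − Dn = 26603.9 − 21044.7 ≈ 5559.2 mm ≈ 5.56 m.

5.56 m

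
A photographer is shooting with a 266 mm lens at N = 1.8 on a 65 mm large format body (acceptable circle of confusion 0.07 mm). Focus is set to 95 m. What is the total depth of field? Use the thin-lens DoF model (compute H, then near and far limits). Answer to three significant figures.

Hyperfocal distance H = f²/(N·c) + f = 266²/(1.8 × 0.07) + 266 = 70756/0.126 + 266 ≈ 561821.6 mm ≈ 561.8 m.
Near limit Dn = s·(H − f)/(H + s − 2f) = 95000 × (561821.6 − 266) / (561821.6 + 95000 − 2 × 266) = 95000 × 561555.6 / 656289.6 ≈ 81287 mm.
Far limit Df = s·(H − f)/(H − s) = 95000 × (561821.6 − 266) / (561821.6 − 95000) = 95000 × 561555.6 / 466821.6 ≈ 114279 mm.
Depth of field = Df − Dn = 114279 − 81287 ≈ 32992 mm ≈ 33.0 m.

33.0 m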